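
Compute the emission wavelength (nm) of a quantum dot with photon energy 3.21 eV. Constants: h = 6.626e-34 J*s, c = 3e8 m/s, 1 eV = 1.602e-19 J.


Convert energy: E = 3.21 eV = 3.21 * 1.602e-19 = 5.14242e-19 J
lambda = h*c / E = 6.626e-34 * 3e8 / 5.14242e-19
lambda = 3.8655e-07 m = 386.5 nm

386.5


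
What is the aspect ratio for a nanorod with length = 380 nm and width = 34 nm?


Aspect ratio AR = length / diameter
AR = 380 / 34
AR = 11.18

11.18


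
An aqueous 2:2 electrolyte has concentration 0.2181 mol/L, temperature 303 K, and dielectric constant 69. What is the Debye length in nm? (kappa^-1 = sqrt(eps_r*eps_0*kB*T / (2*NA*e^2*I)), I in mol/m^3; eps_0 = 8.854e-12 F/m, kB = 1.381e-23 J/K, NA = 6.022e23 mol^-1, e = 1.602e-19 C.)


Ionic strength I = 0.2181 * 2^2 * 1000 = 872.4 mol/m^3
kappa^-1 = sqrt(69 * 8.854e-12 * 1.381e-23 * 303 / (2 * 6.022e23 * (1.602e-19)^2 * 872.4))
kappa^-1 = 0.308 nm

0.308


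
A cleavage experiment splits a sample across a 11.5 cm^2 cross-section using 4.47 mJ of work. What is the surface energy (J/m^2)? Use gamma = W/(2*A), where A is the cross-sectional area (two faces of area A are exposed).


Convert: A = 11.5 cm^2 = 0.00115 m^2, W = 4.47 mJ = 0.00447 J
Cleaving exposes two faces of area A, so total new surface = 2*A and gamma = W / (2*A)
gamma = 0.00447 / (2 * 0.00115)
gamma = 1.943 J/m^2

1.943


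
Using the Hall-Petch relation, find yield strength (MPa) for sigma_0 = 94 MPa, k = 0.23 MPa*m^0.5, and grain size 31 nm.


d = 31 nm = 3.1e-08 m
sqrt(d) = 0.0001760682
Hall-Petch contribution = k / sqrt(d) = 0.23 / 0.0001760682 = 1306.3 MPa
sigma = sigma_0 + k/sqrt(d) = 94 + 1306.3 = 1400.3 MPa

1400.3


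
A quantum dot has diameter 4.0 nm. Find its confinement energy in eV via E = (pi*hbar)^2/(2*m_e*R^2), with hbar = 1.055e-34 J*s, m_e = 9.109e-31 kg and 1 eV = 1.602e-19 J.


Radius R = 4.0/2 = 2 nm = 2e-09 m
E = (pi * 1.055e-34)^2 / (2 * 9.109e-31 * (2e-09)^2)
E(J) = 1.50745e-20
E = E(J) / 1.602e-19 = 0.0941 eV

0.0941


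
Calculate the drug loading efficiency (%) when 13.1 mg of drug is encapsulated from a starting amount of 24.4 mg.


Drug loading efficiency = (drug loaded / drug initial) * 100
DLE = 13.1 / 24.4 * 100
DLE = 0.5369 * 100
DLE = 53.69%

53.69


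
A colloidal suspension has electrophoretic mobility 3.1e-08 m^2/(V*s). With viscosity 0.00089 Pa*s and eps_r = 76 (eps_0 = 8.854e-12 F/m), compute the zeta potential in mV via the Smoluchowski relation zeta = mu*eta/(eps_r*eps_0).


Smoluchowski equation: zeta = mu * eta / (eps_r * eps_0)
zeta = 3.1e-08 * 0.00089 / (76 * 8.854e-12)
zeta = 0.041001 V = 41.0 mV

41.0


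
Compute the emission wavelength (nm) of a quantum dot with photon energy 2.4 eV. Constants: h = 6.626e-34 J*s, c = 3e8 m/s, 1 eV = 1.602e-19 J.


Convert energy: E = 2.4 eV = 2.4 * 1.602e-19 = 3.8448e-19 J
lambda = h*c / E = 6.626e-34 * 3e8 / 3.8448e-19
lambda = 5.1701e-07 m = 517.0 nm

517.0


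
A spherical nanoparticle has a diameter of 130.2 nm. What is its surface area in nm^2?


Radius r = 130.2/2 = 65.1 nm
Surface area SA = 4 * pi * r^2
SA = 4 * pi * (65.1)^2
SA = 53256.4 nm^2

53256.4


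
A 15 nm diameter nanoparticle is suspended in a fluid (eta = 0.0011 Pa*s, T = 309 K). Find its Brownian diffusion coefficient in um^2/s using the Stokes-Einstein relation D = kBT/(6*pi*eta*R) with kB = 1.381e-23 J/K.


Radius R = 15/2 = 7.5 nm = 7.5e-09 m
D = kB*T / (6*pi*eta*R)
D = 1.381e-23 * 309 / (6 * pi * 0.0011 * 7.5e-09)
D = 2.74408e-11 m^2/s = 27.441 um^2/s

27.441


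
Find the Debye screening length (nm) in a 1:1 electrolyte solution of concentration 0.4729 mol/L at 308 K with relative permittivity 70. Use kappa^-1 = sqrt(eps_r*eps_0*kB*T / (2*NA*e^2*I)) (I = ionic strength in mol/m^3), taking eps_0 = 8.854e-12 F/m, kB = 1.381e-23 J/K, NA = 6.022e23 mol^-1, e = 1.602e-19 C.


Ionic strength I = 0.4729 * 1^2 * 1000 = 472.9 mol/m^3
kappa^-1 = sqrt(70 * 8.854e-12 * 1.381e-23 * 308 / (2 * 6.022e23 * (1.602e-19)^2 * 472.9))
kappa^-1 = 0.425 nm

0.425


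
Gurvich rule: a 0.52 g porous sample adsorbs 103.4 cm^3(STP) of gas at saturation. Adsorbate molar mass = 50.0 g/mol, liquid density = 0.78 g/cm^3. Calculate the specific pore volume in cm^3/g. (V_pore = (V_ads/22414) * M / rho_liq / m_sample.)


Moles adsorbed n = V_ads / 22414 = 103.4 / 22414 = 4.613188e-03 mol
Liquid volume V_liq = n * M / rho_liq = 4.613188e-03 * 50.0 / 0.78 = 0.29572 cm^3
Specific pore volume V_pore = V_liq / m_sample = 0.29572 / 0.52
V_pore = 0.5687 cm^3/g

0.5687


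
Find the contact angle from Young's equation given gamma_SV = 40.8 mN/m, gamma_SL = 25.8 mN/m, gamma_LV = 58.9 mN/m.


cos(theta) = (gamma_SV - gamma_SL) / gamma_LV
cos(theta) = (40.8 - 25.8) / 58.9
cos(theta) = 0.254669
theta = arccos(0.254669) = 75.25 degrees

75.25


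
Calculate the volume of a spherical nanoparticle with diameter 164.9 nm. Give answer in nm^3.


Radius r = 164.9/2 = 82.45 nm
Volume V = (4/3) * pi * r^3
V = (4/3) * pi * (82.45)^3
V = 2347797.25 nm^3

2347797.25


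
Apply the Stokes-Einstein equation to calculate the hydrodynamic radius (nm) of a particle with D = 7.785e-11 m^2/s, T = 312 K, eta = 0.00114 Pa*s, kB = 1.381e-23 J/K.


Stokes-Einstein: R = kB*T / (6*pi*eta*D)
R = 1.381e-23 * 312 / (6 * pi * 0.00114 * 7.785e-11)
R = 2.57563e-09 m = 2.58 nm

2.58


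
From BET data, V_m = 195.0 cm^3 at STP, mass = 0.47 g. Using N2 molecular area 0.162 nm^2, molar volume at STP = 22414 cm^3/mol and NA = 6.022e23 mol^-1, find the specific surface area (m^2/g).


Number of moles in monolayer = V_m / 22414 = 195.0 / 22414 = 0.00869992
Number of molecules = moles * NA = 0.00869992 * 6.022e23
SA = molecules * sigma / mass
SA = (195.0 / 22414) * 6.022e23 * 0.162e-18 / 0.47
SA = 1805.8 m^2/g

1805.8


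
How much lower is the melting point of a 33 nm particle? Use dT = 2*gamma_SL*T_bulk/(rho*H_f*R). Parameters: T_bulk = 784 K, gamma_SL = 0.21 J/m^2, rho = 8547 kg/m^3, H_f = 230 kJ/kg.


Radius R = 33/2 = 16.5 nm = 1.65e-08 m
Convert H_f = 230 kJ/kg = 230000 J/kg
dT = 2 * gamma_SL * T_bulk / (rho * H_f * R)
dT = 2 * 0.21 * 784 / (8547 * 230000 * 1.65e-08)
dT = 10.2 K

10.2


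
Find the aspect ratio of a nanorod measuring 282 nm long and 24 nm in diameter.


Aspect ratio AR = length / diameter
AR = 282 / 24
AR = 11.75

11.75


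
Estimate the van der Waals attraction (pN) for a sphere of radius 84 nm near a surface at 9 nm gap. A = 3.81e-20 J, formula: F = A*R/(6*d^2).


Convert to SI: R = 84 nm = 8.4e-08 m, d = 9 nm = 9e-09 m
F = A * R / (6 * d^2)
F = 3.81e-20 * 8.4e-08 / (6 * (9e-09)^2)
F = 6.58519e-12 N = 6.585 pN

6.585


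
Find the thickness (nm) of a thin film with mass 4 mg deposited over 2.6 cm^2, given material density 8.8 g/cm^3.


Convert: m = 4 mg = 4.0000e-06 kg, A = 2.6 cm^2 = 2.6000e-04 m^2, rho = 8.8 g/cm^3 = 8800 kg/m^3
t = m / (A * rho)
t = 4.0000e-06 / (2.6000e-04 * 8800)
t = 1.7483e-06 m = 1748.3 nm

1748.3


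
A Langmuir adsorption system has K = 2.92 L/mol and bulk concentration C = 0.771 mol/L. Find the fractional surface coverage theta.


Langmuir isotherm: theta = K*C / (1 + K*C)
K*C = 2.92 * 0.771 = 2.25132
theta = 2.25132 / (1 + 2.25132) = 2.25132 / 3.25132
theta = 0.6924

0.6924


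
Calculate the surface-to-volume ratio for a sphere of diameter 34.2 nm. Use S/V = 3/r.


Radius r = 34.2/2 = 17.1 nm
S/V = 3 / r = 3 / 17.1
S/V = 0.1754 nm^-1

0.1754


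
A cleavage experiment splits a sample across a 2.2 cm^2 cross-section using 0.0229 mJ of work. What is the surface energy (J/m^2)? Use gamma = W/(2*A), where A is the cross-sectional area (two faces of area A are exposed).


Convert: A = 2.2 cm^2 = 0.00022 m^2, W = 0.0229 mJ = 2.29e-05 J
Cleaving exposes two faces of area A, so total new surface = 2*A and gamma = W / (2*A)
gamma = 2.29e-05 / (2 * 0.00022)
gamma = 0.052 J/m^2

0.052


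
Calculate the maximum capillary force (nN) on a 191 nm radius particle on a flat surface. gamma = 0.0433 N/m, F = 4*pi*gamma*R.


Convert radius: R = 191 nm = 1.91e-07 m
F = 4 * pi * gamma * R
F = 4 * pi * 0.0433 * 1.91e-07
F = 1.03928e-07 N = 103.9277 nN

103.9277


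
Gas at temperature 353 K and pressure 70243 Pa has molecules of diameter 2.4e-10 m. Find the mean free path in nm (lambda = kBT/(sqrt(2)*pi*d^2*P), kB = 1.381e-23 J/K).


Mean free path: lambda = kB*T / (sqrt(2) * pi * d^2 * P)
lambda = 1.381e-23 * 353 / (sqrt(2) * pi * (2.4e-10)^2 * 70243)
lambda = 2.71193e-07 m
lambda = 271.19 nm

271.19


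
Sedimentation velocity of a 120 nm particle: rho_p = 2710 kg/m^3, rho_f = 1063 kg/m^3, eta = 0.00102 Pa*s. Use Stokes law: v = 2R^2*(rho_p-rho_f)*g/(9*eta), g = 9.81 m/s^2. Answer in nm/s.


Radius R = 120/2 nm = 6e-08 m
Density difference = 2710 - 1063 = 1647 kg/m^3
v = 2 * R^2 * (rho_p - rho_f) * g / (9 * eta)
v = 2 * (6e-08)^2 * 1647 * 9.81 / (9 * 0.00102)
v = 1.26722e-08 m/s = 12.6722 nm/s

12.6722


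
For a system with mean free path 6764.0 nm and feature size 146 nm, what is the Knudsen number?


Knudsen number Kn = lambda / L
Kn = 6764.0 / 146
Kn = 46.3288

46.3288


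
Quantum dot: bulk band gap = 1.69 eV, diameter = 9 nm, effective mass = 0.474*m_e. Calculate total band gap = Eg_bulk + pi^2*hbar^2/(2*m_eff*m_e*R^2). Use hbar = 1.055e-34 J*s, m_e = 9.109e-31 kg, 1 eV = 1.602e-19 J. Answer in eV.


Radius R = 9/2 nm = 4.5e-09 m
Confinement energy dE = pi^2 * hbar^2 / (2 * m_eff * m_e * R^2)
dE = pi^2 * (1.055e-34)^2 / (2 * 0.474 * 9.109e-31 * (4.5e-09)^2) J, divided by 1.602e-19 J/eV
dE = 0.0392 eV
Total band gap = E_g(bulk) + dE = 1.69 + 0.0392 = 1.7292 eV

1.7292


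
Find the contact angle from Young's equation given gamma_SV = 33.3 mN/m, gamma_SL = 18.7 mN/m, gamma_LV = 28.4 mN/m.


cos(theta) = (gamma_SV - gamma_SL) / gamma_LV
cos(theta) = (33.3 - 18.7) / 28.4
cos(theta) = 0.514085
theta = arccos(0.514085) = 59.06 degrees

59.06


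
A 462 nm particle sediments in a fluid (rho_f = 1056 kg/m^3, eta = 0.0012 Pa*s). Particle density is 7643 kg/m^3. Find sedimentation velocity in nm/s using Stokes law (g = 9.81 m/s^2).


Radius R = 462/2 nm = 2.31e-07 m
Density difference = 7643 - 1056 = 6587 kg/m^3
v = 2 * R^2 * (rho_p - rho_f) * g / (9 * eta)
v = 2 * (2.31e-07)^2 * 6587 * 9.81 / (9 * 0.0012)
v = 6.38538e-07 m/s = 638.5382 nm/s

638.5382


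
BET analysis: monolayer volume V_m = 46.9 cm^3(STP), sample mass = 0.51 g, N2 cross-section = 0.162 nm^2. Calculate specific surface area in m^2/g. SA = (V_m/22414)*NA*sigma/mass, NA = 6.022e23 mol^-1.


Number of moles in monolayer = V_m / 22414 = 46.9 / 22414 = 0.00209244
Number of molecules = moles * NA = 0.00209244 * 6.022e23
SA = molecules * sigma / mass
SA = (46.9 / 22414) * 6.022e23 * 0.162e-18 / 0.51
SA = 400.3 m^2/g

400.3


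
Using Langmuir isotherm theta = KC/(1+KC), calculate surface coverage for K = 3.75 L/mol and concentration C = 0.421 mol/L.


Langmuir isotherm: theta = K*C / (1 + K*C)
K*C = 3.75 * 0.421 = 1.57875
theta = 1.57875 / (1 + 1.57875) = 1.57875 / 2.57875
theta = 0.6122

0.6122


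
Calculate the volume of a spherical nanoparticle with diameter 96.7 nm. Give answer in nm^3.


Radius r = 96.7/2 = 48.35 nm
Volume V = (4/3) * pi * r^3
V = (4/3) * pi * (48.35)^3
V = 473454.28 nm^3

473454.28


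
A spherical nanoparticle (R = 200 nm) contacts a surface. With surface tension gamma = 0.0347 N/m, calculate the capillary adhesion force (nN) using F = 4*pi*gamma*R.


Convert radius: R = 200 nm = 2e-07 m
F = 4 * pi * gamma * R
F = 4 * pi * 0.0347 * 2e-07
F = 8.72106e-08 N = 87.2106 nN

87.2106


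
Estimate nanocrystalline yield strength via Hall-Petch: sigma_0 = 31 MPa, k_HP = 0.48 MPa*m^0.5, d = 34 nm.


d = 34 nm = 3.4e-08 m
sqrt(d) = 0.0001843909
Hall-Petch contribution = k / sqrt(d) = 0.48 / 0.0001843909 = 2603.2 MPa
sigma = sigma_0 + k/sqrt(d) = 31 + 2603.2 = 2634.2 MPa

2634.2


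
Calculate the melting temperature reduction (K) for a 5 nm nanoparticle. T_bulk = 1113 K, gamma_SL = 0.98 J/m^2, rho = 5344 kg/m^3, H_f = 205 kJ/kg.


Radius R = 5/2 = 2.5 nm = 2.5e-09 m
Convert H_f = 205 kJ/kg = 205000 J/kg
dT = 2 * gamma_SL * T_bulk / (rho * H_f * R)
dT = 2 * 0.98 * 1113 / (5344 * 205000 * 2.5e-09)
dT = 796.5 K

796.5


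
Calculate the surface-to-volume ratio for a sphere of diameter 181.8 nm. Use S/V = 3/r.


Radius r = 181.8/2 = 90.9 nm
S/V = 3 / r = 3 / 90.9
S/V = 0.033 nm^-1

0.033


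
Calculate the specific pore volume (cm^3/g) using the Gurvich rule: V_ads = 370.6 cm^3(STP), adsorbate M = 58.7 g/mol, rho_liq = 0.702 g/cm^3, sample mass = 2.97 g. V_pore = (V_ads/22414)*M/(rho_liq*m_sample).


Moles adsorbed n = V_ads / 22414 = 370.6 / 22414 = 1.653431e-02 mol
Liquid volume V_liq = n * M / rho_liq = 1.653431e-02 * 58.7 / 0.702 = 1.38257 cm^3
Specific pore volume V_pore = V_liq / m_sample = 1.38257 / 2.97
V_pore = 0.4655 cm^3/g

0.4655


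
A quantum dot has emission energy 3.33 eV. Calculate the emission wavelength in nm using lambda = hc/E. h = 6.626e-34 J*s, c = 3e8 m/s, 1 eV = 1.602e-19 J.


Convert energy: E = 3.33 eV = 3.33 * 1.602e-19 = 5.33466e-19 J
lambda = h*c / E = 6.626e-34 * 3e8 / 5.33466e-19
lambda = 3.7262e-07 m = 372.6 nm

372.6


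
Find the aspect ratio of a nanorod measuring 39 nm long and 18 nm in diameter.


Aspect ratio AR = length / diameter
AR = 39 / 18
AR = 2.17

2.17


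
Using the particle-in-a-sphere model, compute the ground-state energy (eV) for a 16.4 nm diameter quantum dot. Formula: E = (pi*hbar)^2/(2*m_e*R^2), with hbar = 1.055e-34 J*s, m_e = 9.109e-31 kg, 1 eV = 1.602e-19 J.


Radius R = 16.4/2 = 8.2 nm = 8.2e-09 m
E = (pi * 1.055e-34)^2 / (2 * 9.109e-31 * (8.2e-09)^2)
E(J) = 8.9676e-22
E = E(J) / 1.602e-19 = 0.0056 eV

0.0056


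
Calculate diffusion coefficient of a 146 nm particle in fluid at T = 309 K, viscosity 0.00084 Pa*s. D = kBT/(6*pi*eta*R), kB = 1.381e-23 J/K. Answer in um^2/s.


Radius R = 146/2 = 73 nm = 7.3e-08 m
D = kB*T / (6*pi*eta*R)
D = 1.381e-23 * 309 / (6 * pi * 0.00084 * 7.3e-08)
D = 3.69189e-12 m^2/s = 3.692 um^2/s

3.692


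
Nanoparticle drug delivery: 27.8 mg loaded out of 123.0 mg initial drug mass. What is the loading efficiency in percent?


Drug loading efficiency = (drug loaded / drug initial) * 100
DLE = 27.8 / 123.0 * 100
DLE = 0.226 * 100
DLE = 22.6%

22.6


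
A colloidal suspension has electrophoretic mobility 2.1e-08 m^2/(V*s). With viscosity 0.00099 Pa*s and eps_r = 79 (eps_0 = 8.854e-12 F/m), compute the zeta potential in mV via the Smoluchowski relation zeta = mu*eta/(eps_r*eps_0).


Smoluchowski equation: zeta = mu * eta / (eps_r * eps_0)
zeta = 2.1e-08 * 0.00099 / (79 * 8.854e-12)
zeta = 0.029723 V = 29.72 mV

29.72


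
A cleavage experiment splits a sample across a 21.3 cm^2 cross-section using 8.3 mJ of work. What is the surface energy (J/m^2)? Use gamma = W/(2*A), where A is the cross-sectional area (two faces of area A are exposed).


Convert: A = 21.3 cm^2 = 0.00213 m^2, W = 8.3 mJ = 0.0083 J
Cleaving exposes two faces of area A, so total new surface = 2*A and gamma = W / (2*A)
gamma = 0.0083 / (2 * 0.00213)
gamma = 1.948 J/m^2

1.948


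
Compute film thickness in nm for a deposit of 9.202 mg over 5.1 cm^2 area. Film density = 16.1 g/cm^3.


Convert: m = 9.202 mg = 9.2020e-06 kg, A = 5.1 cm^2 = 5.1000e-04 m^2, rho = 16.1 g/cm^3 = 16100 kg/m^3
t = m / (A * rho)
t = 9.2020e-06 / (5.1000e-04 * 16100)
t = 1.1207e-06 m = 1120.7 nm

1120.7


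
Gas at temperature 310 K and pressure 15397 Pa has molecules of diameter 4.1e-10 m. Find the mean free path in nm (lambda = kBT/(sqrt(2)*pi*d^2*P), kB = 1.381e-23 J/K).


Mean free path: lambda = kB*T / (sqrt(2) * pi * d^2 * P)
lambda = 1.381e-23 * 310 / (sqrt(2) * pi * (4.1e-10)^2 * 15397)
lambda = 3.72295e-07 m
lambda = 372.29 nm

372.29


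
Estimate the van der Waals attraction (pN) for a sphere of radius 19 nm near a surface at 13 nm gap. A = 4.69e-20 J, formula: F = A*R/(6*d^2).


Convert to SI: R = 19 nm = 1.9e-08 m, d = 13 nm = 1.3e-08 m
F = A * R / (6 * d^2)
F = 4.69e-20 * 1.9e-08 / (6 * (1.3e-08)^2)
F = 8.78797e-13 N = 0.879 pN

0.879


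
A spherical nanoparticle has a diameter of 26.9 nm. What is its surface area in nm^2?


Radius r = 26.9/2 = 13.45 nm
Surface area SA = 4 * pi * r^2
SA = 4 * pi * (13.45)^2
SA = 2273.29 nm^2

2273.29


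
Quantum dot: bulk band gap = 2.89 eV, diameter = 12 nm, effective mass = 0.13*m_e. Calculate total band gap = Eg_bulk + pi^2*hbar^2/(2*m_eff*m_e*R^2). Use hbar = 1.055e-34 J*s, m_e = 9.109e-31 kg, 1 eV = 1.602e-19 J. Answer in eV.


Radius R = 12/2 nm = 6e-09 m
Confinement energy dE = pi^2 * hbar^2 / (2 * m_eff * m_e * R^2)
dE = pi^2 * (1.055e-34)^2 / (2 * 0.13 * 9.109e-31 * (6e-09)^2) J, divided by 1.602e-19 J/eV
dE = 0.0804 eV
Total band gap = E_g(bulk) + dE = 2.89 + 0.0804 = 2.9704 eV

2.9704


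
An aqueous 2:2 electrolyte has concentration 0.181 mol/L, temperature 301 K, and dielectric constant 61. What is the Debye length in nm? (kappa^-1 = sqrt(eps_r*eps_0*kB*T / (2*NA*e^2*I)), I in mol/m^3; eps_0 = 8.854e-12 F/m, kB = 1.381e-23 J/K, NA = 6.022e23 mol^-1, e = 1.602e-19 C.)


Ionic strength I = 0.181 * 2^2 * 1000 = 724 mol/m^3
kappa^-1 = sqrt(61 * 8.854e-12 * 1.381e-23 * 301 / (2 * 6.022e23 * (1.602e-19)^2 * 724))
kappa^-1 = 0.317 nm

0.317


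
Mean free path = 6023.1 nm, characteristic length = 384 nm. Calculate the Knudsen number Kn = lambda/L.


Knudsen number Kn = lambda / L
Kn = 6023.1 / 384
Kn = 15.6852

15.6852


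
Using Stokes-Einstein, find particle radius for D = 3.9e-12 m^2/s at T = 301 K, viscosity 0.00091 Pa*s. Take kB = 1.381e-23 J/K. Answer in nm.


Stokes-Einstein: R = kB*T / (6*pi*eta*D)
R = 1.381e-23 * 301 / (6 * pi * 0.00091 * 3.9e-12)
R = 6.21374e-08 m = 62.14 nm

62.14


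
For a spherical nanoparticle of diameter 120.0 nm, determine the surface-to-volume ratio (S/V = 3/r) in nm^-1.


Radius r = 120.0/2 = 60 nm
S/V = 3 / r = 3 / 60
S/V = 0.05 nm^-1

0.05


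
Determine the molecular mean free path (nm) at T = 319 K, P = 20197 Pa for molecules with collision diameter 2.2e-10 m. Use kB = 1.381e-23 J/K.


Mean free path: lambda = kB*T / (sqrt(2) * pi * d^2 * P)
lambda = 1.381e-23 * 319 / (sqrt(2) * pi * (2.2e-10)^2 * 20197)
lambda = 1.01435e-06 m
lambda = 1014.35 nm

1014.35


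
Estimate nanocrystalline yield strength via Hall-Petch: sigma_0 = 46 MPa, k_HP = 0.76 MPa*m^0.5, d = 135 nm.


d = 135 nm = 1.35e-07 m
sqrt(d) = 0.0003674235
Hall-Petch contribution = k / sqrt(d) = 0.76 / 0.0003674235 = 2068.5 MPa
sigma = sigma_0 + k/sqrt(d) = 46 + 2068.5 = 2114.5 MPa

2114.5


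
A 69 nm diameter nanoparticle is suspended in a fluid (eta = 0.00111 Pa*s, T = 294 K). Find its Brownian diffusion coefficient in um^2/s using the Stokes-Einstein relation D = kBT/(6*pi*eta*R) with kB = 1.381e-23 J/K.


Radius R = 69/2 = 34.5 nm = 3.45e-08 m
D = kB*T / (6*pi*eta*R)
D = 1.381e-23 * 294 / (6 * pi * 0.00111 * 3.45e-08)
D = 5.62468e-12 m^2/s = 5.625 um^2/s

5.625


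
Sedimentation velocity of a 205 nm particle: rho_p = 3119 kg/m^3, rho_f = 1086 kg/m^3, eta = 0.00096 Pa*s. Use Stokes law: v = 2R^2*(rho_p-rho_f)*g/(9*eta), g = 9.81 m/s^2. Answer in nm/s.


Radius R = 205/2 nm = 1.025e-07 m
Density difference = 3119 - 1086 = 2033 kg/m^3
v = 2 * R^2 * (rho_p - rho_f) * g / (9 * eta)
v = 2 * (1.025e-07)^2 * 2033 * 9.81 / (9 * 0.00096)
v = 4.85032e-08 m/s = 48.5032 nm/s

48.5032


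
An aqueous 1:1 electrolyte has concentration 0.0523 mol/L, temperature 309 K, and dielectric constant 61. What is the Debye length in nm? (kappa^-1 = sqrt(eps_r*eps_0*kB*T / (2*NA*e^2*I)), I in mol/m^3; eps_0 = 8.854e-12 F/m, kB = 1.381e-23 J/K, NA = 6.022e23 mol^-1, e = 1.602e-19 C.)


Ionic strength I = 0.0523 * 1^2 * 1000 = 52.3 mol/m^3
kappa^-1 = sqrt(61 * 8.854e-12 * 1.381e-23 * 309 / (2 * 6.022e23 * (1.602e-19)^2 * 52.3))
kappa^-1 = 1.194 nm

1.194


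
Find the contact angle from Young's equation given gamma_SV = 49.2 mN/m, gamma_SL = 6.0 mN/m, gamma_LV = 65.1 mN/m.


cos(theta) = (gamma_SV - gamma_SL) / gamma_LV
cos(theta) = (49.2 - 6.0) / 65.1
cos(theta) = 0.663594
theta = arccos(0.663594) = 48.43 degrees

48.43


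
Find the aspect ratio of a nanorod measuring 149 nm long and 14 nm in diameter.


Aspect ratio AR = length / diameter
AR = 149 / 14
AR = 10.64

10.64


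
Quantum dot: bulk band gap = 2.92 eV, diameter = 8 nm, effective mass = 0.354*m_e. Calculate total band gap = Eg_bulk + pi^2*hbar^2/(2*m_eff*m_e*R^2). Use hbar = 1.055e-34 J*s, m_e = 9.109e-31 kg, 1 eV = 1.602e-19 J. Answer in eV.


Radius R = 8/2 nm = 4e-09 m
Confinement energy dE = pi^2 * hbar^2 / (2 * m_eff * m_e * R^2)
dE = pi^2 * (1.055e-34)^2 / (2 * 0.354 * 9.109e-31 * (4e-09)^2) J, divided by 1.602e-19 J/eV
dE = 0.0665 eV
Total band gap = E_g(bulk) + dE = 2.92 + 0.0665 = 2.9865 eV

2.9865


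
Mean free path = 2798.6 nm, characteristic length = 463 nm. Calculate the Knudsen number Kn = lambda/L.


Knudsen number Kn = lambda / L
Kn = 2798.6 / 463
Kn = 6.0445

6.0445


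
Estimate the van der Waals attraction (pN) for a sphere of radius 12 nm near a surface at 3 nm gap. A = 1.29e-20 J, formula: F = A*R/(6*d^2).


Convert to SI: R = 12 nm = 1.2e-08 m, d = 3 nm = 3e-09 m
F = A * R / (6 * d^2)
F = 1.29e-20 * 1.2e-08 / (6 * (3e-09)^2)
F = 2.86667e-12 N = 2.867 pN

2.867


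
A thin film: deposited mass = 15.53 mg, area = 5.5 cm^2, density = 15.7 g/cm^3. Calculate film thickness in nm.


Convert: m = 15.53 mg = 1.5530e-05 kg, A = 5.5 cm^2 = 5.5000e-04 m^2, rho = 15.7 g/cm^3 = 15700 kg/m^3
t = m / (A * rho)
t = 1.5530e-05 / (5.5000e-04 * 15700)
t = 1.7985e-06 m = 1798.5 nm

1798.5


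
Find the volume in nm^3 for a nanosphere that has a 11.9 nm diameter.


Radius r = 11.9/2 = 5.95 nm
Volume V = (4/3) * pi * r^3
V = (4/3) * pi * (5.95)^3
V = 882.35 nm^3

882.35


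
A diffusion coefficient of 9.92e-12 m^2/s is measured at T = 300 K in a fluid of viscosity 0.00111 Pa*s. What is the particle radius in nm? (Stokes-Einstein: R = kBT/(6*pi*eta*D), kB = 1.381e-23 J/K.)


Stokes-Einstein: R = kB*T / (6*pi*eta*D)
R = 1.381e-23 * 300 / (6 * pi * 0.00111 * 9.92e-12)
R = 1.99609e-08 m = 19.96 nm

19.96


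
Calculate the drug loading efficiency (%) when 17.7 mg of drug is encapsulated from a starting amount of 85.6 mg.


Drug loading efficiency = (drug loaded / drug initial) * 100
DLE = 17.7 / 85.6 * 100
DLE = 0.2068 * 100
DLE = 20.68%

20.68


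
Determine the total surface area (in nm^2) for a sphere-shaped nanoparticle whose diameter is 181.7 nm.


Radius r = 181.7/2 = 90.85 nm
Surface area SA = 4 * pi * r^2
SA = 4 * pi * (90.85)^2
SA = 103719.34 nm^2

103719.34


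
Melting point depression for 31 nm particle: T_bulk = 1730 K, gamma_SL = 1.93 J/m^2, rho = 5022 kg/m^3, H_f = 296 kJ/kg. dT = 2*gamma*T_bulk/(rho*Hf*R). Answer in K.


Radius R = 31/2 = 15.5 nm = 1.55e-08 m
Convert H_f = 296 kJ/kg = 296000 J/kg
dT = 2 * gamma_SL * T_bulk / (rho * H_f * R)
dT = 2 * 1.93 * 1730 / (5022 * 296000 * 1.55e-08)
dT = 289.8 K

289.8


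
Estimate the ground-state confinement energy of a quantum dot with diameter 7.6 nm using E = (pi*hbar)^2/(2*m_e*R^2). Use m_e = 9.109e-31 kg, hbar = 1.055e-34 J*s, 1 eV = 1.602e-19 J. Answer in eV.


Radius R = 7.6/2 = 3.8 nm = 3.8e-09 m
E = (pi * 1.055e-34)^2 / (2 * 9.109e-31 * (3.8e-09)^2)
E(J) = 4.17577e-21
E = E(J) / 1.602e-19 = 0.0261 eV

0.0261


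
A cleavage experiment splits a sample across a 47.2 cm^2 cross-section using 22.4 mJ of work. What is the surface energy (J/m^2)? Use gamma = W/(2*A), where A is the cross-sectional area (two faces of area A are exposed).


Convert: A = 47.2 cm^2 = 0.00472 m^2, W = 22.4 mJ = 0.0224 J
Cleaving exposes two faces of area A, so total new surface = 2*A and gamma = W / (2*A)
gamma = 0.0224 / (2 * 0.00472)
gamma = 2.373 J/m^2

2.373


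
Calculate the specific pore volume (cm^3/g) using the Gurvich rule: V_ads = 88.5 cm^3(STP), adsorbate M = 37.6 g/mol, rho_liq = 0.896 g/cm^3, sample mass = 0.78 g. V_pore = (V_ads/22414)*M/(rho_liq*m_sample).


Moles adsorbed n = V_ads / 22414 = 88.5 / 22414 = 3.948425e-03 mol
Liquid volume V_liq = n * M / rho_liq = 3.948425e-03 * 37.6 / 0.896 = 0.16569 cm^3
Specific pore volume V_pore = V_liq / m_sample = 0.16569 / 0.78
V_pore = 0.2124 cm^3/g

0.2124


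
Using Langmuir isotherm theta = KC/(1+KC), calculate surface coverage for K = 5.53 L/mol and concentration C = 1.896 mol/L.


Langmuir isotherm: theta = K*C / (1 + K*C)
K*C = 5.53 * 1.896 = 10.48488
theta = 10.48488 / (1 + 10.48488) = 10.48488 / 11.48488
theta = 0.9129

0.9129


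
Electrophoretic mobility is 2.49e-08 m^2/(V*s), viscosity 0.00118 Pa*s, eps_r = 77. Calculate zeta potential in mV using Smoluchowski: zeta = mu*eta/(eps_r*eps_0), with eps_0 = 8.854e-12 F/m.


Smoluchowski equation: zeta = mu * eta / (eps_r * eps_0)
zeta = 2.49e-08 * 0.00118 / (77 * 8.854e-12)
zeta = 0.043097 V = 43.1 mV

43.1


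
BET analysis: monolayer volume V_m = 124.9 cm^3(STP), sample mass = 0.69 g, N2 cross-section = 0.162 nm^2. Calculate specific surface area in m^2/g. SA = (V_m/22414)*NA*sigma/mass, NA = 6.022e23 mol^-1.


Number of moles in monolayer = V_m / 22414 = 124.9 / 22414 = 0.00557241
Number of molecules = moles * NA = 0.00557241 * 6.022e23
SA = molecules * sigma / mass
SA = (124.9 / 22414) * 6.022e23 * 0.162e-18 / 0.69
SA = 787.9 m^2/g

787.9


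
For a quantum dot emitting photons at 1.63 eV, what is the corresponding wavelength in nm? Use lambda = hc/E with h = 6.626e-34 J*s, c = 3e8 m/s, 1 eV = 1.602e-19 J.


Convert energy: E = 1.63 eV = 1.63 * 1.602e-19 = 2.61126e-19 J
lambda = h*c / E = 6.626e-34 * 3e8 / 2.61126e-19
lambda = 7.61242e-07 m = 761.2 nm

761.2


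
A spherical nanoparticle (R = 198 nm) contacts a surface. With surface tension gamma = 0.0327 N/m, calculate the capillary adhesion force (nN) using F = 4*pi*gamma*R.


Convert radius: R = 198 nm = 1.98e-07 m
F = 4 * pi * gamma * R
F = 4 * pi * 0.0327 * 1.98e-07
F = 8.13622e-08 N = 81.3622 nN

81.3622


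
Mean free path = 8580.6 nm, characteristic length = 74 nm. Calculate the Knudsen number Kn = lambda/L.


Knudsen number Kn = lambda / L
Kn = 8580.6 / 74
Kn = 115.9541

115.9541


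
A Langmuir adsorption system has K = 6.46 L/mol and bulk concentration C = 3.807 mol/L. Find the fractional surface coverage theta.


Langmuir isotherm: theta = K*C / (1 + K*C)
K*C = 6.46 * 3.807 = 24.59322
theta = 24.59322 / (1 + 24.59322) = 24.59322 / 25.59322
theta = 0.9609

0.9609


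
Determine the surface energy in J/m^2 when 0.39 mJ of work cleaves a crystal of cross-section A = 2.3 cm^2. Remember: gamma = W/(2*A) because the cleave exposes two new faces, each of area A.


Convert: A = 2.3 cm^2 = 0.00023 m^2, W = 0.39 mJ = 0.00039 J
Cleaving exposes two faces of area A, so total new surface = 2*A and gamma = W / (2*A)
gamma = 0.00039 / (2 * 0.00023)
gamma = 0.848 J/m^2

0.848


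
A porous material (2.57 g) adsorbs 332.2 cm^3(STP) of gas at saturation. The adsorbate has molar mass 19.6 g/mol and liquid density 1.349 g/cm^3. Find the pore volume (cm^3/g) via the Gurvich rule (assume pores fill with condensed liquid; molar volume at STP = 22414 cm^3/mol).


Moles adsorbed n = V_ads / 22414 = 332.2 / 22414 = 1.482109e-02 mol
Liquid volume V_liq = n * M / rho_liq = 1.482109e-02 * 19.6 / 1.349 = 0.21534 cm^3
Specific pore volume V_pore = V_liq / m_sample = 0.21534 / 2.57
V_pore = 0.0838 cm^3/g

0.0838


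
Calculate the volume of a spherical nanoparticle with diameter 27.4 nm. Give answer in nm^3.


Radius r = 27.4/2 = 13.7 nm
Volume V = (4/3) * pi * r^3
V = (4/3) * pi * (13.7)^3
V = 10770.86 nm^3

10770.86


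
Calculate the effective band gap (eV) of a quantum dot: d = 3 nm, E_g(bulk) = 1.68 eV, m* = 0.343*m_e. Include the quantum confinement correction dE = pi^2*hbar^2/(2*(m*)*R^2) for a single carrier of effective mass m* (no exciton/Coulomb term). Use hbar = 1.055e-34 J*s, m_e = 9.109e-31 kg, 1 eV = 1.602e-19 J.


Radius R = 3/2 nm = 1.5e-09 m
Confinement energy dE = pi^2 * hbar^2 / (2 * m_eff * m_e * R^2)
dE = pi^2 * (1.055e-34)^2 / (2 * 0.343 * 9.109e-31 * (1.5e-09)^2) J, divided by 1.602e-19 J/eV
dE = 0.4877 eV
Total band gap = E_g(bulk) + dE = 1.68 + 0.4877 = 2.1677 eV

2.1677


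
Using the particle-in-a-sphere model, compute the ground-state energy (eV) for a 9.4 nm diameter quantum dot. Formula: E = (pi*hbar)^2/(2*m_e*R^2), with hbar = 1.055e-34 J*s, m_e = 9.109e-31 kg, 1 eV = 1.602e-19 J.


Radius R = 9.4/2 = 4.7 nm = 4.7e-09 m
E = (pi * 1.055e-34)^2 / (2 * 9.109e-31 * (4.7e-09)^2)
E(J) = 2.72966e-21
E = E(J) / 1.602e-19 = 0.017 eV

0.017


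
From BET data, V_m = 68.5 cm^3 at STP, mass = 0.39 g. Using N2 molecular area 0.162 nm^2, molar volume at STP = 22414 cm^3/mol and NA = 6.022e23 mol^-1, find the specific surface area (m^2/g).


Number of moles in monolayer = V_m / 22414 = 68.5 / 22414 = 0.00305613
Number of molecules = moles * NA = 0.00305613 * 6.022e23
SA = molecules * sigma / mass
SA = (68.5 / 22414) * 6.022e23 * 0.162e-18 / 0.39
SA = 764.5 m^2/g

764.5


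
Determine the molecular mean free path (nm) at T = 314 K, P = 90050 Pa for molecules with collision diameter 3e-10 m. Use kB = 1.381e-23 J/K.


Mean free path: lambda = kB*T / (sqrt(2) * pi * d^2 * P)
lambda = 1.381e-23 * 314 / (sqrt(2) * pi * (3e-10)^2 * 90050)
lambda = 1.20429e-07 m
lambda = 120.43 nm

120.43


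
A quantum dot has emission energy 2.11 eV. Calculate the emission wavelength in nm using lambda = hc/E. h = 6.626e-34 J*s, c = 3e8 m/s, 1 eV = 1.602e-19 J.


Convert energy: E = 2.11 eV = 2.11 * 1.602e-19 = 3.38022e-19 J
lambda = h*c / E = 6.626e-34 * 3e8 / 3.38022e-19
lambda = 5.88068e-07 m = 588.1 nm

588.1


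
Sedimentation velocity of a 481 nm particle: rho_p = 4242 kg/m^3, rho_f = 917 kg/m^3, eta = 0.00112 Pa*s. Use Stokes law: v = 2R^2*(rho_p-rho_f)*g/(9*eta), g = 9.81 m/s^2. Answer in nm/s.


Radius R = 481/2 nm = 2.405e-07 m
Density difference = 4242 - 917 = 3325 kg/m^3
v = 2 * R^2 * (rho_p - rho_f) * g / (9 * eta)
v = 2 * (2.405e-07)^2 * 3325 * 9.81 / (9 * 0.00112)
v = 3.74335e-07 m/s = 374.3349 nm/s

374.3349


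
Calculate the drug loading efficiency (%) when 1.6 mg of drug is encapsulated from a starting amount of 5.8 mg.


Drug loading efficiency = (drug loaded / drug initial) * 100
DLE = 1.6 / 5.8 * 100
DLE = 0.2759 * 100
DLE = 27.59%

27.59


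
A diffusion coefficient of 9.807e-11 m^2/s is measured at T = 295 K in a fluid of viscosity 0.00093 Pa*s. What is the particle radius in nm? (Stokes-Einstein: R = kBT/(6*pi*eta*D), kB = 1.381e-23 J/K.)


Stokes-Einstein: R = kB*T / (6*pi*eta*D)
R = 1.381e-23 * 295 / (6 * pi * 0.00093 * 9.807e-11)
R = 2.36971e-09 m = 2.37 nm

2.37


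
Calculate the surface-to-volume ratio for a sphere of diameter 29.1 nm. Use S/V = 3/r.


Radius r = 29.1/2 = 14.55 nm
S/V = 3 / r = 3 / 14.55
S/V = 0.2062 nm^-1

0.2062


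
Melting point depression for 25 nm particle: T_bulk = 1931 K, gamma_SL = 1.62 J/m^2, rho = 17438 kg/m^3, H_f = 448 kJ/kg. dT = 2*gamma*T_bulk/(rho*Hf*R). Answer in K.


Radius R = 25/2 = 12.5 nm = 1.25e-08 m
Convert H_f = 448 kJ/kg = 448000 J/kg
dT = 2 * gamma_SL * T_bulk / (rho * H_f * R)
dT = 2 * 1.62 * 1931 / (17438 * 448000 * 1.25e-08)
dT = 64.1 K

64.1


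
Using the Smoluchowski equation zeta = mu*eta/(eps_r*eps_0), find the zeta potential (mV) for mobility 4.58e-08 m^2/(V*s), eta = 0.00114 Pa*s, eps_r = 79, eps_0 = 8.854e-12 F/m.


Smoluchowski equation: zeta = mu * eta / (eps_r * eps_0)
zeta = 4.58e-08 * 0.00114 / (79 * 8.854e-12)
zeta = 0.074646 V = 74.65 mV

74.65


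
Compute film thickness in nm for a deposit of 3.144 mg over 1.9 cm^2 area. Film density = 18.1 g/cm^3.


Convert: m = 3.144 mg = 3.1440e-06 kg, A = 1.9 cm^2 = 1.9000e-04 m^2, rho = 18.1 g/cm^3 = 18100 kg/m^3
t = m / (A * rho)
t = 3.1440e-06 / (1.9000e-04 * 18100)
t = 9.1422e-07 m = 914.2 nm

914.2


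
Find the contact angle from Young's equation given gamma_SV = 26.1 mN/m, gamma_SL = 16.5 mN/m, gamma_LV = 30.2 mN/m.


cos(theta) = (gamma_SV - gamma_SL) / gamma_LV
cos(theta) = (26.1 - 16.5) / 30.2
cos(theta) = 0.317881
theta = arccos(0.317881) = 71.47 degrees

71.47


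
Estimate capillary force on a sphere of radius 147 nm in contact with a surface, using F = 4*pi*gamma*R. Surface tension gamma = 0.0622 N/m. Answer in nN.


Convert radius: R = 147 nm = 1.47e-07 m
F = 4 * pi * gamma * R
F = 4 * pi * 0.0622 * 1.47e-07
F = 1.14899e-07 N = 114.8994 nN

114.8994


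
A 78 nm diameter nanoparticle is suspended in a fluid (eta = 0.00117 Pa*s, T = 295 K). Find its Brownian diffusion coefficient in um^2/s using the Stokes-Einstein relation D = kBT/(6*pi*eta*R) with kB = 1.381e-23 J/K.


Radius R = 78/2 = 39 nm = 3.9e-08 m
D = kB*T / (6*pi*eta*R)
D = 1.381e-23 * 295 / (6 * pi * 0.00117 * 3.9e-08)
D = 4.73657e-12 m^2/s = 4.737 um^2/s

4.737


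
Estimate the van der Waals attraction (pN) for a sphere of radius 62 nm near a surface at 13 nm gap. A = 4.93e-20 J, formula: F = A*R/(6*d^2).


Convert to SI: R = 62 nm = 6.2e-08 m, d = 13 nm = 1.3e-08 m
F = A * R / (6 * d^2)
F = 4.93e-20 * 6.2e-08 / (6 * (1.3e-08)^2)
F = 3.0144e-12 N = 3.014 pN

3.014


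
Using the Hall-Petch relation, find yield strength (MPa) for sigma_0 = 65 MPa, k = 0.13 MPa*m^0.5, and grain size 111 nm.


d = 111 nm = 1.11e-07 m
sqrt(d) = 0.0003331666
Hall-Petch contribution = k / sqrt(d) = 0.13 / 0.0003331666 = 390.2 MPa
sigma = sigma_0 + k/sqrt(d) = 65 + 390.2 = 455.2 MPa

455.2


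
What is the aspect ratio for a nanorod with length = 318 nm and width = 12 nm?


Aspect ratio AR = length / diameter
AR = 318 / 12
AR = 26.5

26.5


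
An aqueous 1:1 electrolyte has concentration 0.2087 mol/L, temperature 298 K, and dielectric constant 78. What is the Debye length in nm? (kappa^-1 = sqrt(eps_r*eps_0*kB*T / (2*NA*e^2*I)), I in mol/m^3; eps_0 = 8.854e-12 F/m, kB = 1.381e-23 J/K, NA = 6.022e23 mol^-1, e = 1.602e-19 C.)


Ionic strength I = 0.2087 * 1^2 * 1000 = 208.7 mol/m^3
kappa^-1 = sqrt(78 * 8.854e-12 * 1.381e-23 * 298 / (2 * 6.022e23 * (1.602e-19)^2 * 208.7))
kappa^-1 = 0.664 nm

0.664


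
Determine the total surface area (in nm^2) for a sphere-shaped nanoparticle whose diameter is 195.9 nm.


Radius r = 195.9/2 = 97.95 nm
Surface area SA = 4 * pi * r^2
SA = 4 * pi * (97.95)^2
SA = 120564.3 nm^2

120564.3


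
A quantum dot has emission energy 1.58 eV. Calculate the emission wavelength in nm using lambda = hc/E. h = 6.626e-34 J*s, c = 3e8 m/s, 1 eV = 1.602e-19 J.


Convert energy: E = 1.58 eV = 1.58 * 1.602e-19 = 2.53116e-19 J
lambda = h*c / E = 6.626e-34 * 3e8 / 2.53116e-19
lambda = 7.85332e-07 m = 785.3 nm

785.3


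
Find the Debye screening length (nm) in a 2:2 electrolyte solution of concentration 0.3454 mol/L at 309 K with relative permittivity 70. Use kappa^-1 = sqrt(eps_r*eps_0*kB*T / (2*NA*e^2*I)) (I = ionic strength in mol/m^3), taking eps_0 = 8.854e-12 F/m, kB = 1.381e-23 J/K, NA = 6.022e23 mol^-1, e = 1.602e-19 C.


Ionic strength I = 0.3454 * 2^2 * 1000 = 1381.6 mol/m^3
kappa^-1 = sqrt(70 * 8.854e-12 * 1.381e-23 * 309 / (2 * 6.022e23 * (1.602e-19)^2 * 1381.6))
kappa^-1 = 0.249 nm

0.249


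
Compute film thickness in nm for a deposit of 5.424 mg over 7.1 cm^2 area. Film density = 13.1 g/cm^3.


Convert: m = 5.424 mg = 5.4240e-06 kg, A = 7.1 cm^2 = 7.1000e-04 m^2, rho = 13.1 g/cm^3 = 13100 kg/m^3
t = m / (A * rho)
t = 5.4240e-06 / (7.1000e-04 * 13100)
t = 5.8316e-07 m = 583.2 nm

583.2


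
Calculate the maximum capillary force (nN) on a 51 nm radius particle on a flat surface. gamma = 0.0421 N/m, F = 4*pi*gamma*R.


Convert radius: R = 51 nm = 5.1e-08 m
F = 4 * pi * gamma * R
F = 4 * pi * 0.0421 * 5.1e-08
F = 2.69813e-08 N = 26.9813 nN

26.9813


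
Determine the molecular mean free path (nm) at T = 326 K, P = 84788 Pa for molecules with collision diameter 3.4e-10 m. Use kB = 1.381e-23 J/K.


Mean free path: lambda = kB*T / (sqrt(2) * pi * d^2 * P)
lambda = 1.381e-23 * 326 / (sqrt(2) * pi * (3.4e-10)^2 * 84788)
lambda = 1.03384e-07 m
lambda = 103.38 nm

103.38


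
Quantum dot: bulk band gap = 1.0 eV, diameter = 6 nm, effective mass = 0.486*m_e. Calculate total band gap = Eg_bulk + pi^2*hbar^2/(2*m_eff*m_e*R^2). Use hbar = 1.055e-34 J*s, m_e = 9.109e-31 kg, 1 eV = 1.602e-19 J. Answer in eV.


Radius R = 6/2 nm = 3e-09 m
Confinement energy dE = pi^2 * hbar^2 / (2 * m_eff * m_e * R^2)
dE = pi^2 * (1.055e-34)^2 / (2 * 0.486 * 9.109e-31 * (3e-09)^2) J, divided by 1.602e-19 J/eV
dE = 0.0861 eV
Total band gap = E_g(bulk) + dE = 1.0 + 0.0861 = 1.0861 eV

1.0861


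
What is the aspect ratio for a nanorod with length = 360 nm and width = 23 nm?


Aspect ratio AR = length / diameter
AR = 360 / 23
AR = 15.65

15.65


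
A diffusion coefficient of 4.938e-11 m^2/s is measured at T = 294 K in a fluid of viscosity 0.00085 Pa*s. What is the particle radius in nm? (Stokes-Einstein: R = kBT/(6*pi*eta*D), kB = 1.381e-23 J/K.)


Stokes-Einstein: R = kB*T / (6*pi*eta*D)
R = 1.381e-23 * 294 / (6 * pi * 0.00085 * 4.938e-11)
R = 5.1318e-09 m = 5.13 nm

5.13


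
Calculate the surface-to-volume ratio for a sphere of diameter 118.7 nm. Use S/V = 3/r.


Radius r = 118.7/2 = 59.35 nm
S/V = 3 / r = 3 / 59.35
S/V = 0.0505 nm^-1

0.0505


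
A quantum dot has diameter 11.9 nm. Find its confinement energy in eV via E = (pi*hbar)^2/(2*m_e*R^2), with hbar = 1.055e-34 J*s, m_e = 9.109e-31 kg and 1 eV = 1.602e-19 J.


Radius R = 11.9/2 = 5.95 nm = 5.95e-09 m
E = (pi * 1.055e-34)^2 / (2 * 9.109e-31 * (5.95e-09)^2)
E(J) = 1.70322e-21
E = E(J) / 1.602e-19 = 0.0106 eV

0.0106


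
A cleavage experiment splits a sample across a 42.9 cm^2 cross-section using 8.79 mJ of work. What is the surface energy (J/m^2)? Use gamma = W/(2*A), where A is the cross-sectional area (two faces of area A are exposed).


Convert: A = 42.9 cm^2 = 0.00429 m^2, W = 8.79 mJ = 0.00879 J
Cleaving exposes two faces of area A, so total new surface = 2*A and gamma = W / (2*A)
gamma = 0.00879 / (2 * 0.00429)
gamma = 1.024 J/m^2

1.024


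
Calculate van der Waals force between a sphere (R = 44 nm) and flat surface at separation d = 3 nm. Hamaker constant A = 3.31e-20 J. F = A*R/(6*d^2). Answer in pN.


Convert to SI: R = 44 nm = 4.4e-08 m, d = 3 nm = 3e-09 m
F = A * R / (6 * d^2)
F = 3.31e-20 * 4.4e-08 / (6 * (3e-09)^2)
F = 2.69704e-11 N = 26.97 pN

26.97


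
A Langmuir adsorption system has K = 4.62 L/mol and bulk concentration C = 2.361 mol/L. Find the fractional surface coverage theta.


Langmuir isotherm: theta = K*C / (1 + K*C)
K*C = 4.62 * 2.361 = 10.90782
theta = 10.90782 / (1 + 10.90782) = 10.90782 / 11.90782
theta = 0.916

0.916


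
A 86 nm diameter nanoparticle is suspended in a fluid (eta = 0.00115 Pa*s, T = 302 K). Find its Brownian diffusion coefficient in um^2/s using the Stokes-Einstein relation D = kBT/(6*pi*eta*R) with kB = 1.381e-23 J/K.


Radius R = 86/2 = 43 nm = 4.3e-08 m
D = kB*T / (6*pi*eta*R)
D = 1.381e-23 * 302 / (6 * pi * 0.00115 * 4.3e-08)
D = 4.47438e-12 m^2/s = 4.474 um^2/s

4.474


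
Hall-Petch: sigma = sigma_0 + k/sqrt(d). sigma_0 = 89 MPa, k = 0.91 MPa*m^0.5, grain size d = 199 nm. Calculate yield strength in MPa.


d = 199 nm = 1.99e-07 m
sqrt(d) = 0.0004460942
Hall-Petch contribution = k / sqrt(d) = 0.91 / 0.0004460942 = 2039.9 MPa
sigma = sigma_0 + k/sqrt(d) = 89 + 2039.9 = 2128.9 MPa

2128.9


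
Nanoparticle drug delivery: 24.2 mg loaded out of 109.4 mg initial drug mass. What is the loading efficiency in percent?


Drug loading efficiency = (drug loaded / drug initial) * 100
DLE = 24.2 / 109.4 * 100
DLE = 0.2212 * 100
DLE = 22.12%

22.12


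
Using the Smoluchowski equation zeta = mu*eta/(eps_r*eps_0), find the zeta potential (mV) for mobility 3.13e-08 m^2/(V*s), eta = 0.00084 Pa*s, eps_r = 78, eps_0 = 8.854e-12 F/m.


Smoluchowski equation: zeta = mu * eta / (eps_r * eps_0)
zeta = 3.13e-08 * 0.00084 / (78 * 8.854e-12)
zeta = 0.038071 V = 38.07 mV

38.07


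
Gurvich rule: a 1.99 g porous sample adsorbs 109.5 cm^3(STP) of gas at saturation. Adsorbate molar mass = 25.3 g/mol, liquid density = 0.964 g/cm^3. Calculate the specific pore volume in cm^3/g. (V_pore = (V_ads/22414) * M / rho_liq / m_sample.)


Moles adsorbed n = V_ads / 22414 = 109.5 / 22414 = 4.885340e-03 mol
Liquid volume V_liq = n * M / rho_liq = 4.885340e-03 * 25.3 / 0.964 = 0.12821 cm^3
Specific pore volume V_pore = V_liq / m_sample = 0.12821 / 1.99
V_pore = 0.0644 cm^3/g

0.0644
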